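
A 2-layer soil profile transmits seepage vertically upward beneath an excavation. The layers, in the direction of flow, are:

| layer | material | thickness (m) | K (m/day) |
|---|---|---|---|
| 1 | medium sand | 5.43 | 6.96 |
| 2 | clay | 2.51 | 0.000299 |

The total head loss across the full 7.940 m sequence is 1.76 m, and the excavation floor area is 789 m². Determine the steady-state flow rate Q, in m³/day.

0.165

Flow is perpendicular to layering, so the layers act in series and the equivalent K is the thickness-weighted harmonic mean.
Total thickness L = 5.43 + 2.51 = 7.940 m.
Σ(b_i/K_i) = 5.43/6.96 + 2.51/0.000299 = 8395 d.
K_eq = L / Σ(b_i/K_i) = 7.940 / 8395 = 0.0009458 m/day.
Q = K_eq · A · (Δh/L) = 0.0009458 × 789 × (1.76/7.940) = 0.1654 m³/day.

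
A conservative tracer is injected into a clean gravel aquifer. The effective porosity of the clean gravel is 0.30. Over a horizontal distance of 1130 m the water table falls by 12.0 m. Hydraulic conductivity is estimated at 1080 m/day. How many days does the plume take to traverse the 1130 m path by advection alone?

29.6

Hydraulic gradient i = Δh / L = 12.0 / 1130 = 0.01062.
Darcy flux q = K · i = 1080 × 0.01062 = 11.47 m/day.
Seepage velocity v = q / n_e = 11.47 / 0.30 = 38.23 m/day.
Travel time t = L / v = 1130 / 38.23 = 29.56 days.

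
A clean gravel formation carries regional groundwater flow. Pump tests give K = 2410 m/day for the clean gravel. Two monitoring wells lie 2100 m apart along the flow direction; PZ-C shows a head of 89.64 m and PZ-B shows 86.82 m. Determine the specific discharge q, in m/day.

3.24

Hydraulic gradient i = (89.64 − 86.82) / 2100 = 2.82 / 2100 = 0.001343.
Specific discharge q = K · i = 2410 × 0.001343 = 3.236 m/day.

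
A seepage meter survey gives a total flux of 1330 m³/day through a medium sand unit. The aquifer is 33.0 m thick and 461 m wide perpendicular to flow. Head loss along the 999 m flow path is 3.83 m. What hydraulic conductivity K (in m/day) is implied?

22.8

Cross-sectional area A = 461 × 33.0 = 15213 m².
Hydraulic gradient i = Δh / L = 3.83 / 999 = 0.003834.
From Q = K·A·i, K = Q / (A·i) = 1330 / (15213 × 0.003834) = 22.80 m/day.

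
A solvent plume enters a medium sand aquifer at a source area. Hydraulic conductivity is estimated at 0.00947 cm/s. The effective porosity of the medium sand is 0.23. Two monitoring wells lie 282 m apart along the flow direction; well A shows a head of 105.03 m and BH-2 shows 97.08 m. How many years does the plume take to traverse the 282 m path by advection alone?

Convert K: 0.00947 cm/s × 864 = 8.182 m/day.
Hydraulic gradient i = (105.03 − 97.08) / 282 = 7.95 / 282 = 0.02819.
Darcy flux q = K · i = 8.182 × 0.02819 = 0.2307 m/day.
Seepage velocity v = q / n_e = 0.2307 / 0.23 = 1.003 m/day.
Travel time t = L / v = 282 / 1.003 = 281.2 days = 0.7698 years.

0.770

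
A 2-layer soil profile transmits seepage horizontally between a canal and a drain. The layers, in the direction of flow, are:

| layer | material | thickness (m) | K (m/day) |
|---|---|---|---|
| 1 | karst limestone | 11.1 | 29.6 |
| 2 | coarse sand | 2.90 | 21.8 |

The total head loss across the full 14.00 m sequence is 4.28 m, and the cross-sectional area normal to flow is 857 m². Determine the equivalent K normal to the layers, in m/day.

27.6

Flow is perpendicular to layering, so the layers act in series and the equivalent K is the thickness-weighted harmonic mean.
Total thickness L = 11.1 + 2.90 = 14.00 m.
Σ(b_i/K_i) = 11.1/29.6 + 2.90/21.8 = 0.5080 d.
K_eq = L / Σ(b_i/K_i) = 14.00 / 0.5080 = 27.56 m/day.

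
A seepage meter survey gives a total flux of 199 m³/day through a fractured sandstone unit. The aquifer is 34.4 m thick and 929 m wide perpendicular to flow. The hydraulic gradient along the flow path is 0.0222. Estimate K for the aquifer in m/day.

Cross-sectional area A = 929 × 34.4 = 31958 m².
Hydraulic gradient i = 0.0222.
From Q = K·A·i, K = Q / (A·i) = 199 / (31958 × 0.02220) = 0.2805 m/day.

0.280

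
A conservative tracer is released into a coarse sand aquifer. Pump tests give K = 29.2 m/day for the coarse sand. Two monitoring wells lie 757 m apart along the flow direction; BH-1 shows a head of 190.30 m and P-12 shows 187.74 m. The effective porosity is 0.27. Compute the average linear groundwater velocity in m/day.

Hydraulic gradient i = (190.30 − 187.74) / 757 = 2.56 / 757 = 0.003382.
Darcy flux q = K · i = 29.20 × 0.003382 = 0.09875 m/day.
Seepage velocity v = q / n_e = 0.09875 / 0.27 = 0.3657 m/day.

0.366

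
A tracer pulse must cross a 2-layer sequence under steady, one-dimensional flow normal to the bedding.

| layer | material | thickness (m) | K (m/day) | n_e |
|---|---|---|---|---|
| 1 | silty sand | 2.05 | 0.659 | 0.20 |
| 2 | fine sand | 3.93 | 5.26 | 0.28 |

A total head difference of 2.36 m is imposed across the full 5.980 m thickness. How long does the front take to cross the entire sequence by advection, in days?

2.47

With flow normal to the layers, continuity requires the same specific discharge q through every layer.
Σ(b_i/K_i) = 2.05/0.659 + 3.93/5.26 = 3.858 d.
q = Δh / Σ(b_i/K_i) = 2.36 / 3.858 = 0.6117 m/day.
In each layer the seepage velocity is v_i = q/n_i, so the layer transit time is t_i = b_i·n_i / q:
  layer 1 (silty sand): t_1 = 2.05 × 0.20 / 0.6117 = 0.6702 d
  layer 2 (fine sand): t_2 = 3.93 × 0.28 / 0.6117 = 1.799 d
Total t = Σ t_i = 2.469 days.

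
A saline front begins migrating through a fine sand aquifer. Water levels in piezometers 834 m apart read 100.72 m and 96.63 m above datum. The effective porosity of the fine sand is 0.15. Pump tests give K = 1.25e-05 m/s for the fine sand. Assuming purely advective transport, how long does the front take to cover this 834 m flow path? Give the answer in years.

64.7

Convert K: 1.25e-05 m/s × 86400 = 1.080 m/day.
Hydraulic gradient i = (100.72 − 96.63) / 834 = 4.09 / 834 = 0.004904.
Darcy flux q = K · i = 1.080 × 0.004904 = 0.005296 m/day.
Seepage velocity v = q / n_e = 0.005296 / 0.15 = 0.03531 m/day.
Travel time t = L / v = 834 / 0.03531 = 23620 days = 64.67 years.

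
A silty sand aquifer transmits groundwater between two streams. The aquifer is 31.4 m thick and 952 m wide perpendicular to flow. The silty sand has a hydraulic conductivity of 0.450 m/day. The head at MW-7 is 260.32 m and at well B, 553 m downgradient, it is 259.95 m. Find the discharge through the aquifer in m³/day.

9.00

Cross-sectional area A = 952 × 31.4 = 29893 m².
Hydraulic gradient i = (260.32 − 259.95) / 553 = 0.37 / 553 = 0.0006691.
Darcy's law: Q = K · A · i = 0.4500 × 29893 × 0.0006691 = 9.000 m³/day.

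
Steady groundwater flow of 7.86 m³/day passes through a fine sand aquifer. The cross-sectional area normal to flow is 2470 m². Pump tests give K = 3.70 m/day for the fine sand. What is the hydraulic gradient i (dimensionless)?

0.000860

From Q = K·A·i, i = Q / (K·A) = 7.86 / (3.700 × 2470) = 0.0008601.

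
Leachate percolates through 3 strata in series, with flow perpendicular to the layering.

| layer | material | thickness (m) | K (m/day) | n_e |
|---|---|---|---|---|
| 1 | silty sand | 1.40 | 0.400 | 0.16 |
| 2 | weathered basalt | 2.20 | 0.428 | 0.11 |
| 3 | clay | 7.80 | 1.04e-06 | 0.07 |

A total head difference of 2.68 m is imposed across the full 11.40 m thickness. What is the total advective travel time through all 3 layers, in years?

7750

With flow normal to the layers, continuity requires the same specific discharge q through every layer.
Σ(b_i/K_i) = 1.40/0.400 + 2.20/0.428 + 7.80/1.04e-06 = 7.500e+06 d.
q = Δh / Σ(b_i/K_i) = 2.68 / 7.500e+06 = 3.573e-07 m/day.
In each layer the seepage velocity is v_i = q/n_i, so the layer transit time is t_i = b_i·n_i / q:
  layer 1 (silty sand): t_1 = 1.40 × 0.16 / 3.573e-07 = 6.269e+05 d
  layer 2 (weathered basalt): t_2 = 2.20 × 0.11 / 3.573e-07 = 6.772e+05 d
  layer 3 (clay): t_3 = 7.80 × 0.07 / 3.573e-07 = 1.528e+06 d
Total t = Σ t_i = 2.832e+06 days = 7754 years.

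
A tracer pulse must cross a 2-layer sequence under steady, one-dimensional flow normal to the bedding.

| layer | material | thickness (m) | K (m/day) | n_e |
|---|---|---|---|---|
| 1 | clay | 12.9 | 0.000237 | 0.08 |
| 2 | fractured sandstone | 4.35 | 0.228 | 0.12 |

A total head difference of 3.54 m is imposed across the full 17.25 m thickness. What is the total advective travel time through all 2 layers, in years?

65.4

With flow normal to the layers, continuity requires the same specific discharge q through every layer.
Σ(b_i/K_i) = 12.9/0.000237 + 4.35/0.228 = 54449 d.
q = Δh / Σ(b_i/K_i) = 3.54 / 54449 = 6.501e-05 m/day.
In each layer the seepage velocity is v_i = q/n_i, so the layer transit time is t_i = b_i·n_i / q:
  layer 1 (clay): t_1 = 12.9 × 0.08 / 6.501e-05 = 15873 d
  layer 2 (fractured sandstone): t_2 = 4.35 × 0.12 / 6.501e-05 = 8029 d
Total t = Σ t_i = 23902 days = 65.44 years.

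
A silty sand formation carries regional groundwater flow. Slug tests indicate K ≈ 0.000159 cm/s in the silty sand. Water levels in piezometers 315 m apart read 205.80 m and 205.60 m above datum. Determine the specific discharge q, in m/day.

8.72e-05

Convert K: 0.000159 cm/s × 864 = 0.1374 m/day.
Hydraulic gradient i = (205.80 − 205.60) / 315 = 0.2 / 315 = 0.0006349.
Specific discharge q = K · i = 0.1374 × 0.0006349 = 8.722e-05 m/day.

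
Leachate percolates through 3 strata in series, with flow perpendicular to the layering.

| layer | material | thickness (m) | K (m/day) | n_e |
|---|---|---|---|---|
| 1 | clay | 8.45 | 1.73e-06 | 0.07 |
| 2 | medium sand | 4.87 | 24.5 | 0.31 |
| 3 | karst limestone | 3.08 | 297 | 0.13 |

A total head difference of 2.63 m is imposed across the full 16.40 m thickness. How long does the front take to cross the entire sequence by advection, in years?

With flow normal to the layers, continuity requires the same specific discharge q through every layer.
Σ(b_i/K_i) = 8.45/1.73e-06 + 4.87/24.5 + 3.08/297 = 4.884e+06 d.
q = Δh / Σ(b_i/K_i) = 2.63 / 4.884e+06 = 5.384e-07 m/day.
In each layer the seepage velocity is v_i = q/n_i, so the layer transit time is t_i = b_i·n_i / q:
  layer 1 (clay): t_1 = 8.45 × 0.07 / 5.384e-07 = 1.099e+06 d
  layer 2 (medium sand): t_2 = 4.87 × 0.31 / 5.384e-07 = 2.804e+06 d
  layer 3 (karst limestone): t_3 = 3.08 × 0.13 / 5.384e-07 = 7.436e+05 d
Total t = Σ t_i = 4.646e+06 days = 12720 years.

12700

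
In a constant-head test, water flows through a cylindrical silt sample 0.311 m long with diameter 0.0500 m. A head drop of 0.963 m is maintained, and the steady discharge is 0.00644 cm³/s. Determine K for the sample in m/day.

Cross-sectional area A = π·(d/2)² = π × (0.0500/2)² = 0.001963 m².
Convert discharge: 0.00644 cm³/s = 6.440e-09 m³/s.
Darcy's law rearranged: K = Q·L / (A·Δh) = 6.440e-09 × 0.311 / (0.001963 × 0.963) = 1.059e-06 m/s = 0.09152 m/day.

0.0915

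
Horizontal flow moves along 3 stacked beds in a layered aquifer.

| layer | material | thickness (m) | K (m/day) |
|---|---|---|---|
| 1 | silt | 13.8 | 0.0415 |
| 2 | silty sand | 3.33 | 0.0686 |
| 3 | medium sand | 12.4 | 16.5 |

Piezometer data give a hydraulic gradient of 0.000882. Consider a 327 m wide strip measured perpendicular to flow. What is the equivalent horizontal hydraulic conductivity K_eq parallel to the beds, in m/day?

Flow is parallel to layering, so each bed carries its own Darcy discharge and the transmissivities add.
Σ(K_i·b_i) = 0.0415×13.8 + 0.0686×3.33 + 16.5×12.4 = 205.4 m²/day.
Total thickness b = 29.53 m, so K_eq = Σ(K_i·b_i)/b = 6.956 m/day.

6.96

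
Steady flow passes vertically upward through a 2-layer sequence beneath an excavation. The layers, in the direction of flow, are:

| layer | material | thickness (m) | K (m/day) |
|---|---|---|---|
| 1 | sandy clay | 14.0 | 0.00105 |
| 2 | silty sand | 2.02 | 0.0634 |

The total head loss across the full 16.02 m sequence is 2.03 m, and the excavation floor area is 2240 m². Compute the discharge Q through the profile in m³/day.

0.340

Flow is perpendicular to layering, so the layers act in series and the equivalent K is the thickness-weighted harmonic mean.
Total thickness L = 14.0 + 2.02 = 16.02 m.
Σ(b_i/K_i) = 14.0/0.00105 + 2.02/0.0634 = 13365 d.
K_eq = L / Σ(b_i/K_i) = 16.02 / 13365 = 0.001199 m/day.
Q = K_eq · A · (Δh/L) = 0.001199 × 2240 × (2.03/16.02) = 0.3402 m³/day.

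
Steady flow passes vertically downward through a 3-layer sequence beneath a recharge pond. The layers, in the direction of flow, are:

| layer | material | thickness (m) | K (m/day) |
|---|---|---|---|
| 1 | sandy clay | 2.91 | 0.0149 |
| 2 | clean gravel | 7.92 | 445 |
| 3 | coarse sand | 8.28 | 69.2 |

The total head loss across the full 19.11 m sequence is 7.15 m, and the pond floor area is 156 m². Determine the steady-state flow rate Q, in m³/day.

5.71

Flow is perpendicular to layering, so the layers act in series and the equivalent K is the thickness-weighted harmonic mean.
Total thickness L = 2.91 + 7.92 + 8.28 = 19.11 m.
Σ(b_i/K_i) = 2.91/0.0149 + 7.92/445 + 8.28/69.2 = 195.4 d.
K_eq = L / Σ(b_i/K_i) = 19.11 / 195.4 = 0.09778 m/day.
Q = K_eq · A · (Δh/L) = 0.09778 × 156 × (7.15/19.11) = 5.707 m³/day.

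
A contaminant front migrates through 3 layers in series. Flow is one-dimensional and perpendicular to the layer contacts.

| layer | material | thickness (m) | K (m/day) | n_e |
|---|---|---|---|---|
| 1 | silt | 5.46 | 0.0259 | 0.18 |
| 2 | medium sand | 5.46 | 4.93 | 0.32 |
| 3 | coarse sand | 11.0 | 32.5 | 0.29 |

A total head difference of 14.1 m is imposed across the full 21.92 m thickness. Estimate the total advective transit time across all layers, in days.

With flow normal to the layers, continuity requires the same specific discharge q through every layer.
Σ(b_i/K_i) = 5.46/0.0259 + 5.46/4.93 + 11.0/32.5 = 212.3 d.
q = Δh / Σ(b_i/K_i) = 14.1 / 212.3 = 0.06643 m/day.
In each layer the seepage velocity is v_i = q/n_i, so the layer transit time is t_i = b_i·n_i / q:
  layer 1 (silt): t_1 = 5.46 × 0.18 / 0.06643 = 14.79 d
  layer 2 (medium sand): t_2 = 5.46 × 0.32 / 0.06643 = 26.30 d
  layer 3 (coarse sand): t_3 = 11.0 × 0.29 / 0.06643 = 48.02 d
Total t = Σ t_i = 89.12 days.

89.1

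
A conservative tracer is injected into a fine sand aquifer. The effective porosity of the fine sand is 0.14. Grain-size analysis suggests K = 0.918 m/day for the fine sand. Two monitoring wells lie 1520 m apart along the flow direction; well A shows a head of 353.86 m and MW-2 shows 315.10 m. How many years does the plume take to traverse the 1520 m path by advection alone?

Hydraulic gradient i = (353.86 − 315.10) / 1520 = 38.76 / 1520 = 0.02550.
Darcy flux q = K · i = 0.9180 × 0.02550 = 0.02341 m/day.
Seepage velocity v = q / n_e = 0.02341 / 0.14 = 0.1672 m/day.
Travel time t = L / v = 1520 / 0.1672 = 9091 days = 24.89 years.

24.9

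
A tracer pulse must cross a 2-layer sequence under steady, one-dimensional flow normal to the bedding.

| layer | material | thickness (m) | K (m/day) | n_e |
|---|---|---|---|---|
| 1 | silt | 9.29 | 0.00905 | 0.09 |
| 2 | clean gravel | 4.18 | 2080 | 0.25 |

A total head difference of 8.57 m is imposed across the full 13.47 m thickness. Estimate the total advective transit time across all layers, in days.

With flow normal to the layers, continuity requires the same specific discharge q through every layer.
Σ(b_i/K_i) = 9.29/0.00905 + 4.18/2080 = 1027 d.
q = Δh / Σ(b_i/K_i) = 8.57 / 1027 = 0.008349 m/day.
In each layer the seepage velocity is v_i = q/n_i, so the layer transit time is t_i = b_i·n_i / q:
  layer 1 (silt): t_1 = 9.29 × 0.09 / 0.008349 = 100.1 d
  layer 2 (clean gravel): t_2 = 4.18 × 0.25 / 0.008349 = 125.2 d
Total t = Σ t_i = 225.3 days.

225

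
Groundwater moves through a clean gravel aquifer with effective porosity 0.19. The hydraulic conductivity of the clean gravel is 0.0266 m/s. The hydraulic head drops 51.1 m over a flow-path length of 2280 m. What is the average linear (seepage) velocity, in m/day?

Convert K: 0.0266 m/s × 86400 = 2298 m/day.
Hydraulic gradient i = Δh / L = 51.1 / 2280 = 0.02241.
Darcy flux q = K · i = 2298 × 0.02241 = 51.51 m/day.
Seepage velocity v = q / n_e = 51.51 / 0.19 = 271.1 m/day.

271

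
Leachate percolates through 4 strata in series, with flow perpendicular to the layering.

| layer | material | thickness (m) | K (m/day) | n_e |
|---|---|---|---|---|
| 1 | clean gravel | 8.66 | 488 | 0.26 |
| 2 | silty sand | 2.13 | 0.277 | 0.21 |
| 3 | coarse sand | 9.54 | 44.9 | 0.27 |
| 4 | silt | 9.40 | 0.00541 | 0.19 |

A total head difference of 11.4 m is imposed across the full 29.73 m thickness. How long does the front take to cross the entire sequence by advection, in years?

With flow normal to the layers, continuity requires the same specific discharge q through every layer.
Σ(b_i/K_i) = 8.66/488 + 2.13/0.277 + 9.54/44.9 + 9.40/0.00541 = 1745 d.
q = Δh / Σ(b_i/K_i) = 11.4 / 1745 = 0.006531 m/day.
In each layer the seepage velocity is v_i = q/n_i, so the layer transit time is t_i = b_i·n_i / q:
  layer 1 (clean gravel): t_1 = 8.66 × 0.26 / 0.006531 = 344.7 d
  layer 2 (silty sand): t_2 = 2.13 × 0.21 / 0.006531 = 68.49 d
  layer 3 (coarse sand): t_3 = 9.54 × 0.27 / 0.006531 = 394.4 d
  layer 4 (silt): t_4 = 9.40 × 0.19 / 0.006531 = 273.5 d
Total t = Σ t_i = 1081 days = 2.960 years.

2.96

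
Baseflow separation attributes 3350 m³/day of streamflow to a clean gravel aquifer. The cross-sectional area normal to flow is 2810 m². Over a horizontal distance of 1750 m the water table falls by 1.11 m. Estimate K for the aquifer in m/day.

1880

Hydraulic gradient i = Δh / L = 1.11 / 1750 = 0.0006343.
From Q = K·A·i, K = Q / (A·i) = 3350 / (2810 × 0.0006343) = 1880 m/day.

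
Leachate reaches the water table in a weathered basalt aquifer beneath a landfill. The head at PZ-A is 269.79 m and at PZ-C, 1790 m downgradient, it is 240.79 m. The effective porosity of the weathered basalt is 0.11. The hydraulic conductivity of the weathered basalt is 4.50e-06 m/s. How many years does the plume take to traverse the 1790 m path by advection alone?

Convert K: 4.50e-06 m/s × 86400 = 0.3888 m/day.
Hydraulic gradient i = (269.79 − 240.79) / 1790 = 29 / 1790 = 0.01620.
Darcy flux q = K · i = 0.3888 × 0.01620 = 0.006299 m/day.
Seepage velocity v = q / n_e = 0.006299 / 0.11 = 0.05726 m/day.
Travel time t = L / v = 1790 / 0.05726 = 31259 days = 85.58 years.

85.6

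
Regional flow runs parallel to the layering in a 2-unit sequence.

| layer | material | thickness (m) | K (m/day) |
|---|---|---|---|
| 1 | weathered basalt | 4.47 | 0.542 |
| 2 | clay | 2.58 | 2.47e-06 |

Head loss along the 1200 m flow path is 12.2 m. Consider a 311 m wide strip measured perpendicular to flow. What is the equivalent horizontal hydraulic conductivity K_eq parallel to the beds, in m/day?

Flow is parallel to layering, so each bed carries its own Darcy discharge and the transmissivities add.
Σ(K_i·b_i) = 0.542×4.47 + 2.47e-06×2.58 = 2.423 m²/day.
Total thickness b = 7.050 m, so K_eq = Σ(K_i·b_i)/b = 0.3437 m/day.

0.344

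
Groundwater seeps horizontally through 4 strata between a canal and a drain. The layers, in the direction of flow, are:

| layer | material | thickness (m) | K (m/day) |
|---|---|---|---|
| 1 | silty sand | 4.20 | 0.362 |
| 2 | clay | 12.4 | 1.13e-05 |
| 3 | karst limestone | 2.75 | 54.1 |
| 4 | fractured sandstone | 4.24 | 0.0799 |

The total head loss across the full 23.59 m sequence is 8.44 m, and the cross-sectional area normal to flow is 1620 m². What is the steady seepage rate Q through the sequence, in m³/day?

Flow is perpendicular to layering, so the layers act in series and the equivalent K is the thickness-weighted harmonic mean.
Total thickness L = 4.20 + 12.4 + 2.75 + 4.24 = 23.59 m.
Σ(b_i/K_i) = 4.20/0.362 + 12.4/1.13e-05 + 2.75/54.1 + 4.24/0.0799 = 1.097e+06 d.
K_eq = L / Σ(b_i/K_i) = 23.59 / 1.097e+06 = 2.150e-05 m/day.
Q = K_eq · A · (Δh/L) = 2.150e-05 × 1620 × (8.44/23.59) = 0.01246 m³/day.

0.0125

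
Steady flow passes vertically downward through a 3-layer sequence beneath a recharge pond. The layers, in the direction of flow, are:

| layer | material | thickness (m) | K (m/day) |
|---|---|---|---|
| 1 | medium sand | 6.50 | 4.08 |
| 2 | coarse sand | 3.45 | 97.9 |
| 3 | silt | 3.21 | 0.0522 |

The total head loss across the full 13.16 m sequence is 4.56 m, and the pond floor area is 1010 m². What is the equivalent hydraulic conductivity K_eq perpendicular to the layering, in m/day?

Flow is perpendicular to layering, so the layers act in series and the equivalent K is the thickness-weighted harmonic mean.
Total thickness L = 6.50 + 3.45 + 3.21 = 13.16 m.
Σ(b_i/K_i) = 6.50/4.08 + 3.45/97.9 + 3.21/0.0522 = 63.12 d.
K_eq = L / Σ(b_i/K_i) = 13.16 / 63.12 = 0.2085 m/day.

0.208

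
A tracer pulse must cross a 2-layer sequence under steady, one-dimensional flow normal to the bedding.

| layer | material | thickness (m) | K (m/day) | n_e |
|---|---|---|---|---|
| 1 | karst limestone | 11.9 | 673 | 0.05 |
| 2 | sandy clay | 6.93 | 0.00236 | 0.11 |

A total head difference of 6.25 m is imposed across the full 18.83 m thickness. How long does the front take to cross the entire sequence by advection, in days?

With flow normal to the layers, continuity requires the same specific discharge q through every layer.
Σ(b_i/K_i) = 11.9/673 + 6.93/0.00236 = 2936 d.
q = Δh / Σ(b_i/K_i) = 6.25 / 2936 = 0.002128 m/day.
In each layer the seepage velocity is v_i = q/n_i, so the layer transit time is t_i = b_i·n_i / q:
  layer 1 (karst limestone): t_1 = 11.9 × 0.05 / 0.002128 = 279.6 d
  layer 2 (sandy clay): t_2 = 6.93 × 0.11 / 0.002128 = 358.2 d
Total t = Σ t_i = 637.7 days.

638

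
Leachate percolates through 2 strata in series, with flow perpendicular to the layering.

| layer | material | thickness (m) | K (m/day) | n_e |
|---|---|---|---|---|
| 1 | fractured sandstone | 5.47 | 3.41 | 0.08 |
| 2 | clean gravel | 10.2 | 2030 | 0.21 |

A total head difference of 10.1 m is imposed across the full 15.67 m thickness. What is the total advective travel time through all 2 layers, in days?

With flow normal to the layers, continuity requires the same specific discharge q through every layer.
Σ(b_i/K_i) = 5.47/3.41 + 10.2/2030 = 1.609 d.
q = Δh / Σ(b_i/K_i) = 10.1 / 1.609 = 6.277 m/day.
In each layer the seepage velocity is v_i = q/n_i, so the layer transit time is t_i = b_i·n_i / q:
  layer 1 (fractured sandstone): t_1 = 5.47 × 0.08 / 6.277 = 0.06972 d
  layer 2 (clean gravel): t_2 = 10.2 × 0.21 / 6.277 = 0.3413 d
Total t = Σ t_i = 0.4110 days.

0.411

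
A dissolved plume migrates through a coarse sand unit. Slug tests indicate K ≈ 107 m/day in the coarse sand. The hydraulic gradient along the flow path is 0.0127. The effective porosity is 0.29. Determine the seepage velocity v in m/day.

4.69

Hydraulic gradient i = 0.0127.
Darcy flux q = K · i = 107.0 × 0.01270 = 1.359 m/day.
Seepage velocity v = q / n_e = 1.359 / 0.29 = 4.686 m/day.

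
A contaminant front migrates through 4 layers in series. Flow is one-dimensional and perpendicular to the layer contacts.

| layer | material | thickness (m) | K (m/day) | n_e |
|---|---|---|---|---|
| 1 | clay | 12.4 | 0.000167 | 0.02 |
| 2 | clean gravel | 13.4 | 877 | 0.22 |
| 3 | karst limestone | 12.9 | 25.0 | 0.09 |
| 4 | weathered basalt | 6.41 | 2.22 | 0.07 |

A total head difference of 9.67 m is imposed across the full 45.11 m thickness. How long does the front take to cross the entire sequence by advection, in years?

101

With flow normal to the layers, continuity requires the same specific discharge q through every layer.
Σ(b_i/K_i) = 12.4/0.000167 + 13.4/877 + 12.9/25.0 + 6.41/2.22 = 74255 d.
q = Δh / Σ(b_i/K_i) = 9.67 / 74255 = 0.0001302 m/day.
In each layer the seepage velocity is v_i = q/n_i, so the layer transit time is t_i = b_i·n_i / q:
  layer 1 (clay): t_1 = 12.4 × 0.02 / 0.0001302 = 1904 d
  layer 2 (clean gravel): t_2 = 13.4 × 0.22 / 0.0001302 = 22637 d
  layer 3 (karst limestone): t_3 = 12.9 × 0.09 / 0.0001302 = 8915 d
  layer 4 (weathered basalt): t_4 = 6.41 × 0.07 / 0.0001302 = 3446 d
Total t = Σ t_i = 36902 days = 101.0 years.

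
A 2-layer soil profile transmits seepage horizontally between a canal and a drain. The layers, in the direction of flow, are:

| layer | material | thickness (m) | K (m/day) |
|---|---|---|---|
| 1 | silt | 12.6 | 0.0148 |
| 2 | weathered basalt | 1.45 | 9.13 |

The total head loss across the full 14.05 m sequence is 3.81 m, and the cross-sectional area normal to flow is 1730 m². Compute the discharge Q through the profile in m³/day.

Flow is perpendicular to layering, so the layers act in series and the equivalent K is the thickness-weighted harmonic mean.
Total thickness L = 12.6 + 1.45 = 14.05 m.
Σ(b_i/K_i) = 12.6/0.0148 + 1.45/9.13 = 851.5 d.
K_eq = L / Σ(b_i/K_i) = 14.05 / 851.5 = 0.01650 m/day.
Q = K_eq · A · (Δh/L) = 0.01650 × 1730 × (3.81/14.05) = 7.741 m³/day.

7.74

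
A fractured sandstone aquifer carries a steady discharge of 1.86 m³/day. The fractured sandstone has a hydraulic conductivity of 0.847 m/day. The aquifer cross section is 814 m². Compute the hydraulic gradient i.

0.00270

From Q = K·A·i, i = Q / (K·A) = 1.86 / (0.8470 × 814.0) = 0.002698.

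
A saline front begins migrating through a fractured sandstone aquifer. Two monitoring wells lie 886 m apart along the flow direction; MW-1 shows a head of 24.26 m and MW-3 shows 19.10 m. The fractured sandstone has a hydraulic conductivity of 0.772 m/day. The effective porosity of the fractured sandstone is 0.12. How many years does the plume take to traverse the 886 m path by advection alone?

Hydraulic gradient i = (24.26 − 19.10) / 886 = 5.16 / 886 = 0.005824.
Darcy flux q = K · i = 0.7720 × 0.005824 = 0.004496 m/day.
Seepage velocity v = q / n_e = 0.004496 / 0.12 = 0.03747 m/day.
Travel time t = L / v = 886 / 0.03747 = 23647 days = 64.74 years.

64.7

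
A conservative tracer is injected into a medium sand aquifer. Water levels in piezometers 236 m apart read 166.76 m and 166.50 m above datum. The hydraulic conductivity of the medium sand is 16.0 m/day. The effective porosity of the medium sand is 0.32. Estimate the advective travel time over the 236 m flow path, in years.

11.7

Hydraulic gradient i = (166.76 − 166.50) / 236 = 0.26 / 236 = 0.001102.
Darcy flux q = K · i = 16.00 × 0.001102 = 0.01763 m/day.
Seepage velocity v = q / n_e = 0.01763 / 0.32 = 0.05508 m/day.
Travel time t = L / v = 236 / 0.05508 = 4284 days = 11.73 years.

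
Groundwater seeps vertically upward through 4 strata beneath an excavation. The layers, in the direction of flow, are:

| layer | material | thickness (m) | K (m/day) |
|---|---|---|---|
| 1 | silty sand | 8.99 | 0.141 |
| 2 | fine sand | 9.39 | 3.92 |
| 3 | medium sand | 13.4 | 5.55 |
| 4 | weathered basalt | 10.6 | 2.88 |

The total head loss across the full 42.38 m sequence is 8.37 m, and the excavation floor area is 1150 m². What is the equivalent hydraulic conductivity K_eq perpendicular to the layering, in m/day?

0.587

Flow is perpendicular to layering, so the layers act in series and the equivalent K is the thickness-weighted harmonic mean.
Total thickness L = 8.99 + 9.39 + 13.4 + 10.6 = 42.38 m.
Σ(b_i/K_i) = 8.99/0.141 + 9.39/3.92 + 13.4/5.55 + 10.6/2.88 = 72.25 d.
K_eq = L / Σ(b_i/K_i) = 42.38 / 72.25 = 0.5866 m/day.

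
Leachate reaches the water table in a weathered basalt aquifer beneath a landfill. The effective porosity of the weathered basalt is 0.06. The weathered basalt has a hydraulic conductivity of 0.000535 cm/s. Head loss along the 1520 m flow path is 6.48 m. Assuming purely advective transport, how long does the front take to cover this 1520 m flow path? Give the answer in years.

Convert K: 0.000535 cm/s × 864 = 0.4622 m/day.
Hydraulic gradient i = Δh / L = 6.48 / 1520 = 0.004263.
Darcy flux q = K · i = 0.4622 × 0.004263 = 0.001971 m/day.
Seepage velocity v = q / n_e = 0.001971 / 0.06 = 0.03284 m/day.
Travel time t = L / v = 1520 / 0.03284 = 46280 days = 126.7 years.

127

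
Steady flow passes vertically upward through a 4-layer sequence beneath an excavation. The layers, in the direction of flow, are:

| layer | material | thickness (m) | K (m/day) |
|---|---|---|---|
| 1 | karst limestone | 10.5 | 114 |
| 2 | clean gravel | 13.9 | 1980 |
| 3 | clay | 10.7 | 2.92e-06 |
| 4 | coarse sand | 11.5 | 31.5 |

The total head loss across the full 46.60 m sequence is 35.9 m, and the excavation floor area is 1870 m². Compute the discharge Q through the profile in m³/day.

Flow is perpendicular to layering, so the layers act in series and the equivalent K is the thickness-weighted harmonic mean.
Total thickness L = 10.5 + 13.9 + 10.7 + 11.5 = 46.60 m.
Σ(b_i/K_i) = 10.5/114 + 13.9/1980 + 10.7/2.92e-06 + 11.5/31.5 = 3.664e+06 d.
K_eq = L / Σ(b_i/K_i) = 46.60 / 3.664e+06 = 1.272e-05 m/day.
Q = K_eq · A · (Δh/L) = 1.272e-05 × 1870 × (35.9/46.60) = 0.01832 m³/day.

0.0183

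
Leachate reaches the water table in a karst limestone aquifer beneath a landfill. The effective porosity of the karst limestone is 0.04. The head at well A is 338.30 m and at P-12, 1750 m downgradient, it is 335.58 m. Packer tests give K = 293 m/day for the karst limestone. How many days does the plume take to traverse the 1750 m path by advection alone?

154

Hydraulic gradient i = (338.30 − 335.58) / 1750 = 2.72 / 1750 = 0.001554.
Darcy flux q = K · i = 293.0 × 0.001554 = 0.4554 m/day.
Seepage velocity v = q / n_e = 0.4554 / 0.04 = 11.39 m/day.
Travel time t = L / v = 1750 / 11.39 = 153.7 days.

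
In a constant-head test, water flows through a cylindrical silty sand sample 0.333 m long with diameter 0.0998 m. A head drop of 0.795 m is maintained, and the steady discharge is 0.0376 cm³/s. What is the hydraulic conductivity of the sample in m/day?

Cross-sectional area A = π·(d/2)² = π × (0.0998/2)² = 0.007823 m².
Convert discharge: 0.0376 cm³/s = 3.760e-08 m³/s.
Darcy's law rearranged: K = Q·L / (A·Δh) = 3.760e-08 × 0.333 / (0.007823 × 0.795) = 2.013e-06 m/s = 0.1740 m/day.

0.174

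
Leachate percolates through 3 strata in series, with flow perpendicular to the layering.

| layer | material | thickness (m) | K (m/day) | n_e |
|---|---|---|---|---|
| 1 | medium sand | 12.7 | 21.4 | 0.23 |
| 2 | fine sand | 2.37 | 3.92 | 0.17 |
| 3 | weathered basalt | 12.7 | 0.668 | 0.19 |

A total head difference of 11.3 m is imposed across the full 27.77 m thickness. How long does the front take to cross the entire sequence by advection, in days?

10.3

With flow normal to the layers, continuity requires the same specific discharge q through every layer.
Σ(b_i/K_i) = 12.7/21.4 + 2.37/3.92 + 12.7/0.668 = 20.21 d.
q = Δh / Σ(b_i/K_i) = 11.3 / 20.21 = 0.5591 m/day.
In each layer the seepage velocity is v_i = q/n_i, so the layer transit time is t_i = b_i·n_i / q:
  layer 1 (medium sand): t_1 = 12.7 × 0.23 / 0.5591 = 5.224 d
  layer 2 (fine sand): t_2 = 2.37 × 0.17 / 0.5591 = 0.7206 d
  layer 3 (weathered basalt): t_3 = 12.7 × 0.19 / 0.5591 = 4.316 d
Total t = Σ t_i = 10.26 days.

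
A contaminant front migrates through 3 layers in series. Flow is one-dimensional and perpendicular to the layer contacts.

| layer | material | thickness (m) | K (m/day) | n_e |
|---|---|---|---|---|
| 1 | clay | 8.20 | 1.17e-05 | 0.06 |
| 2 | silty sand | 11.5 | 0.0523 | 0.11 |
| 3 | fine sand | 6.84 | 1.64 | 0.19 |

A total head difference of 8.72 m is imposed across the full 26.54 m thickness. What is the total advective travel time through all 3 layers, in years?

673

With flow normal to the layers, continuity requires the same specific discharge q through every layer.
Σ(b_i/K_i) = 8.20/1.17e-05 + 11.5/0.0523 + 6.84/1.64 = 7.011e+05 d.
q = Δh / Σ(b_i/K_i) = 8.72 / 7.011e+05 = 1.244e-05 m/day.
In each layer the seepage velocity is v_i = q/n_i, so the layer transit time is t_i = b_i·n_i / q:
  layer 1 (clay): t_1 = 8.20 × 0.06 / 1.244e-05 = 39556 d
  layer 2 (silty sand): t_2 = 11.5 × 0.11 / 1.244e-05 = 1.017e+05 d
  layer 3 (fine sand): t_3 = 6.84 × 0.19 / 1.244e-05 = 1.045e+05 d
Total t = Σ t_i = 2.457e+05 days = 672.8 years.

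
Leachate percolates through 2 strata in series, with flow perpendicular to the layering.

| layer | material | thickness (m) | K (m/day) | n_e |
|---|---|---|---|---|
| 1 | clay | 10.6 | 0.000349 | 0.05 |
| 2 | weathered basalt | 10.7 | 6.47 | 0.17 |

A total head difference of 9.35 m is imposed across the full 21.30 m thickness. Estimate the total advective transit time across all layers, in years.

20.9

With flow normal to the layers, continuity requires the same specific discharge q through every layer.
Σ(b_i/K_i) = 10.6/0.000349 + 10.7/6.47 = 30374 d.
q = Δh / Σ(b_i/K_i) = 9.35 / 30374 = 0.0003078 m/day.
In each layer the seepage velocity is v_i = q/n_i, so the layer transit time is t_i = b_i·n_i / q:
  layer 1 (clay): t_1 = 10.6 × 0.05 / 0.0003078 = 1722 d
  layer 2 (weathered basalt): t_2 = 10.7 × 0.17 / 0.0003078 = 5909 d
Total t = Σ t_i = 7631 days = 20.89 years.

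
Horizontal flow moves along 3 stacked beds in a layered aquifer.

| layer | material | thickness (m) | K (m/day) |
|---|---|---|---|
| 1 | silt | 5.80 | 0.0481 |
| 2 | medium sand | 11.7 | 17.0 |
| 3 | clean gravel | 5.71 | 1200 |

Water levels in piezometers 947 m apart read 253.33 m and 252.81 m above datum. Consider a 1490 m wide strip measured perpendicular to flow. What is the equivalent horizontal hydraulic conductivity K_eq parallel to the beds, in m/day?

304

Flow is parallel to layering, so each bed carries its own Darcy discharge and the transmissivities add.
Σ(K_i·b_i) = 0.0481×5.80 + 17.0×11.7 + 1200×5.71 = 7051 m²/day.
Total thickness b = 23.21 m, so K_eq = Σ(K_i·b_i)/b = 303.8 m/day.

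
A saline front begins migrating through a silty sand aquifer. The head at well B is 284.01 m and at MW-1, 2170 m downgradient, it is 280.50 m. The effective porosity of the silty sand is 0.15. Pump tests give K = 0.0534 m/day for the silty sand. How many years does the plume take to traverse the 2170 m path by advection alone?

10300

Hydraulic gradient i = (284.01 − 280.50) / 2170 = 3.51 / 2170 = 0.001618.
Darcy flux q = K · i = 0.05340 × 0.001618 = 8.638e-05 m/day.
Seepage velocity v = q / n_e = 8.638e-05 / 0.15 = 0.0005758 m/day.
Travel time t = L / v = 2170 / 0.0005758 = 3.768e+06 days = 10317 years.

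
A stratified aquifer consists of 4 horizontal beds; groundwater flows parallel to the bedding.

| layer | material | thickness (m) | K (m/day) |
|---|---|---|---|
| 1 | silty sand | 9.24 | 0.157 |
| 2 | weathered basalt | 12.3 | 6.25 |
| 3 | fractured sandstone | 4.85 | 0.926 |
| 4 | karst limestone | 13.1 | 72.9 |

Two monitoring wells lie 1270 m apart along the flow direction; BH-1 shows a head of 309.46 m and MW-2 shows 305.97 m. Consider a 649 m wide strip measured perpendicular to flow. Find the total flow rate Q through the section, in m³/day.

Flow is parallel to layering, so each bed carries its own Darcy discharge and the transmissivities add.
Σ(K_i·b_i) = 0.157×9.24 + 6.25×12.3 + 0.926×4.85 + 72.9×13.1 = 1038 m²/day.
Hydraulic gradient i = (309.46 − 305.97) / 1270 = 3.49 / 1270 = 0.002748.
Q = Σ(K_i·b_i) · W · i = 1038 × 649 × 0.002748 = 1851 m³/day.

1850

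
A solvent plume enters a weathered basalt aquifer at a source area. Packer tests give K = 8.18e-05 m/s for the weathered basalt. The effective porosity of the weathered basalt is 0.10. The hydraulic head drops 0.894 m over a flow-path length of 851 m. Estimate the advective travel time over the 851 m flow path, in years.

31.4

Convert K: 8.18e-05 m/s × 86400 = 7.068 m/day.
Hydraulic gradient i = Δh / L = 0.894 / 851 = 0.001051.
Darcy flux q = K · i = 7.068 × 0.001051 = 0.007425 m/day.
Seepage velocity v = q / n_e = 0.007425 / 0.10 = 0.07425 m/day.
Travel time t = L / v = 851 / 0.07425 = 11462 days = 31.38 years.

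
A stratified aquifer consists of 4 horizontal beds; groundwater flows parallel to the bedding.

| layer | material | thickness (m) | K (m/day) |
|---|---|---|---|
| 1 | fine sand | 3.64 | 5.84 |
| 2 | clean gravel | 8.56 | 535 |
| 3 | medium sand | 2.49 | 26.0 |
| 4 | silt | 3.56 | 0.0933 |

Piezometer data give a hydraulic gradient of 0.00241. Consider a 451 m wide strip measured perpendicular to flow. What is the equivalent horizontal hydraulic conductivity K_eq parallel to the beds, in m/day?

Flow is parallel to layering, so each bed carries its own Darcy discharge and the transmissivities add.
Σ(K_i·b_i) = 5.84×3.64 + 535×8.56 + 26.0×2.49 + 0.0933×3.56 = 4666 m²/day.
Total thickness b = 18.25 m, so K_eq = Σ(K_i·b_i)/b = 255.7 m/day.

256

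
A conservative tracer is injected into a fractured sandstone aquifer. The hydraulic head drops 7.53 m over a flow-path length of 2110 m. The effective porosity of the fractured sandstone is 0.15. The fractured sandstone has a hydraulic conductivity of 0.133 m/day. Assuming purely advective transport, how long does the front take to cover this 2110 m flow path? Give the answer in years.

1830

Hydraulic gradient i = Δh / L = 7.53 / 2110 = 0.003569.
Darcy flux q = K · i = 0.1330 × 0.003569 = 0.0004746 m/day.
Seepage velocity v = q / n_e = 0.0004746 / 0.15 = 0.003164 m/day.
Travel time t = L / v = 2110 / 0.003164 = 6.668e+05 days = 1826 years.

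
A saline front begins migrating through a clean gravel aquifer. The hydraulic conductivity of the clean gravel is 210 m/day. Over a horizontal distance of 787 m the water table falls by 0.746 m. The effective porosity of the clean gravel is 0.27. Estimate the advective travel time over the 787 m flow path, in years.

Hydraulic gradient i = Δh / L = 0.746 / 787 = 0.0009479.
Darcy flux q = K · i = 210.0 × 0.0009479 = 0.1991 m/day.
Seepage velocity v = q / n_e = 0.1991 / 0.27 = 0.7373 m/day.
Travel time t = L / v = 787 / 0.7373 = 1067 days = 2.923 years.

2.92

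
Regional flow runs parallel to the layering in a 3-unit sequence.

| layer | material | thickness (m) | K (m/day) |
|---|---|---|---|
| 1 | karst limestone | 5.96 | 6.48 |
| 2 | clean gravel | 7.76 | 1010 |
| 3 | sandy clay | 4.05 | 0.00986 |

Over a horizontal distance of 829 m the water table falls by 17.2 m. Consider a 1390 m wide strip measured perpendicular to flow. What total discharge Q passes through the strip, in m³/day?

227000

Flow is parallel to layering, so each bed carries its own Darcy discharge and the transmissivities add.
Σ(K_i·b_i) = 6.48×5.96 + 1010×7.76 + 0.00986×4.05 = 7876 m²/day.
Hydraulic gradient i = Δh / L = 17.2 / 829 = 0.02075.
Q = Σ(K_i·b_i) · W · i = 7876 × 1390 × 0.02075 = 2.271e+05 m³/day.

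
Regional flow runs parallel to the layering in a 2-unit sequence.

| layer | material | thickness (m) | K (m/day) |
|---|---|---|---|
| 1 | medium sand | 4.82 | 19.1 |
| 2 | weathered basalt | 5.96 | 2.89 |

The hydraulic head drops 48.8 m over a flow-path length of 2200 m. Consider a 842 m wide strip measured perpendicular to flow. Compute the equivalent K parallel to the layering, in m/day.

10.1

Flow is parallel to layering, so each bed carries its own Darcy discharge and the transmissivities add.
Σ(K_i·b_i) = 19.1×4.82 + 2.89×5.96 = 109.3 m²/day.
Total thickness b = 10.78 m, so K_eq = Σ(K_i·b_i)/b = 10.14 m/day.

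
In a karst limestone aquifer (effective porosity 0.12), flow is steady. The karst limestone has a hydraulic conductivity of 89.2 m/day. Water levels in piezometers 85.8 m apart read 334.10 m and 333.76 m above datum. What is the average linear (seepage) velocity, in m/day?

Hydraulic gradient i = (334.10 − 333.76) / 85.8 = 0.34 / 85.8 = 0.003963.
Darcy flux q = K · i = 89.20 × 0.003963 = 0.3535 m/day.
Seepage velocity v = q / n_e = 0.3535 / 0.12 = 2.946 m/day.

2.95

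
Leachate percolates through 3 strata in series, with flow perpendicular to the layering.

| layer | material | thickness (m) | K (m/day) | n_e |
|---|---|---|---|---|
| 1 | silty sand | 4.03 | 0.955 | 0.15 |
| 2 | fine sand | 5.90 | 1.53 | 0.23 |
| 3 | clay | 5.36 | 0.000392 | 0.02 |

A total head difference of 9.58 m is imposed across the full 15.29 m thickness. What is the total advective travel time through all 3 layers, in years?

With flow normal to the layers, continuity requires the same specific discharge q through every layer.
Σ(b_i/K_i) = 4.03/0.955 + 5.90/1.53 + 5.36/0.000392 = 13682 d.
q = Δh / Σ(b_i/K_i) = 9.58 / 13682 = 0.0007002 m/day.
In each layer the seepage velocity is v_i = q/n_i, so the layer transit time is t_i = b_i·n_i / q:
  layer 1 (silty sand): t_1 = 4.03 × 0.15 / 0.0007002 = 863.3 d
  layer 2 (fine sand): t_2 = 5.90 × 0.23 / 0.0007002 = 1938 d
  layer 3 (clay): t_3 = 5.36 × 0.02 / 0.0007002 = 153.1 d
Total t = Σ t_i = 2954 days = 8.089 years.

8.09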